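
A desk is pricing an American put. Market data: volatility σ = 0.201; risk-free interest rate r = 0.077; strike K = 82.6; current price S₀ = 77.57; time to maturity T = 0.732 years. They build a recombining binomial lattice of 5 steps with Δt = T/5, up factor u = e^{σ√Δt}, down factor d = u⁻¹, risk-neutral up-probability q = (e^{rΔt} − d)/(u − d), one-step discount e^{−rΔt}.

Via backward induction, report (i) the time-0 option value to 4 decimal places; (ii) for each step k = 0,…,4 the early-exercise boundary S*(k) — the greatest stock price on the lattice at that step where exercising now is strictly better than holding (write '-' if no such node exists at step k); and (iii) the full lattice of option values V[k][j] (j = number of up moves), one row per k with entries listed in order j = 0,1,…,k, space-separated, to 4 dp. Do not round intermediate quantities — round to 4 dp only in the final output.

price = 6.4793
boundary = - 71.8279 66.5109 71.8279 77.5700
tree:
6.4793
10.7721 3.1616
16.0891 5.9610 0.9764
21.0125 10.7721 2.2162 0.0000
25.5714 16.0891 5.0300 0.0000 0.0000
29.7929 21.0125 10.7721 0.0000 0.0000 0.0000

Δt=0.14640  u=1.07994  d=0.92598  q=0.55441  discount=0.98879
step 5 (expiry): payoffs max(K−S,0) = 29.7929 21.0125 10.7721 0.0000 0.0000 0.0000
step 4: (k=4,j=0): S=57.0286, (K−S)⁺=25.5714, hold=24.6455 ⇒ V=25.5714 exercise | (k=4,j=1): S=66.5109, (K−S)⁺=16.0891, hold=15.1632 ⇒ V=16.0891 exercise | (k=4,j=2): S=77.5700, (K−S)⁺=5.0300, hold=4.7461 ⇒ V=5.0300 exercise | (k=4,j=3): S=90.4679, (K−S)⁺=0.0000, hold=0.0000 ⇒ V=0.0000 continue | (k=4,j=4): S=105.5104, (K−S)⁺=0.0000, hold=0.0000 ⇒ V=0.0000 continue  boundary S*=77.5700
step 3: (k=3,j=0): S=61.5875, (K−S)⁺=21.0125, hold=20.0866 ⇒ V=21.0125 exercise | (k=3,j=1): S=71.8279, (K−S)⁺=10.7721, hold=9.8461 ⇒ V=10.7721 exercise | (k=3,j=2): S=83.7711, (K−S)⁺=0.0000, hold=2.2162 ⇒ V=2.2162 continue | (k=3,j=3): S=97.7001, (K−S)⁺=0.0000, hold=0.0000 ⇒ V=0.0000 continue  boundary S*=71.8279
step 2: (k=2,j=0): S=66.5109, (K−S)⁺=16.0891, hold=15.1632 ⇒ V=16.0891 exercise | (k=2,j=1): S=77.5700, (K−S)⁺=5.0300, hold=5.9610 ⇒ V=5.9610 continue | (k=2,j=2): S=90.4679, (K−S)⁺=0.0000, hold=0.9764 ⇒ V=0.9764 continue  boundary S*=66.5109
step 1: (k=1,j=0): S=71.8279, (K−S)⁺=10.7721, hold=10.3565 ⇒ V=10.7721 exercise | (k=1,j=1): S=83.7711, (K−S)⁺=0.0000, hold=3.1616 ⇒ V=3.1616 continue  boundary S*=71.8279
step 0: (k=0,j=0): S=77.5700, (K−S)⁺=5.0300, hold=6.4793 ⇒ V=6.4793 continue  boundary S*=-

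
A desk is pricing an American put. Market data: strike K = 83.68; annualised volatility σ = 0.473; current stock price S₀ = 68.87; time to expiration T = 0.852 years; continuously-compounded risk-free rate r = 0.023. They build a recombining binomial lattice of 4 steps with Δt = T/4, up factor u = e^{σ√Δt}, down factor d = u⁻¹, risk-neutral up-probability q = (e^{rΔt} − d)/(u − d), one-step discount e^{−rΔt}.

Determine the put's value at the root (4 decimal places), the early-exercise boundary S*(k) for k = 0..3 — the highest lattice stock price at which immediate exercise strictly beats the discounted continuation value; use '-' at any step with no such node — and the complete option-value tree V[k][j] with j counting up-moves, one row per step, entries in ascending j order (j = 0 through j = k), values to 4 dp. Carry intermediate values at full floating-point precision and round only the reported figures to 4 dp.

Δt=0.21300  u=1.24396  d=0.80389  q=0.45680  discount=0.99511
step 4 (expiry): payoffs max(K−S,0) = 54.9188 39.1740 14.8100 0.0000 0.0000
step 3: (k=3,j=0): S=35.7777, (K−S)⁺=47.9023, hold=47.4934 ⇒ V=47.9023 exercise | (k=3,j=1): S=55.3636, (K−S)⁺=28.3164, hold=27.9075 ⇒ V=28.3164 exercise | (k=3,j=2): S=85.6714, (K−S)⁺=0.0000, hold=8.0055 ⇒ V=8.0055 continue | (k=3,j=3): S=132.5707, (K−S)⁺=0.0000, hold=0.0000 ⇒ V=0.0000 continue  boundary S*=55.3636
step 2: (k=2,j=0): S=44.5060, (K−S)⁺=39.1740, hold=38.7651 ⇒ V=39.1740 exercise | (k=2,j=1): S=68.8700, (K−S)⁺=14.8100, hold=18.9453 ⇒ V=18.9453 continue | (k=2,j=2): S=106.5717, (K−S)⁺=0.0000, hold=4.3273 ⇒ V=4.3273 continue  boundary S*=44.5060
step 1: (k=1,j=0): S=55.3636, (K−S)⁺=28.3164, hold=29.7873 ⇒ V=29.7873 continue | (k=1,j=1): S=85.6714, (K−S)⁺=0.0000, hold=12.2079 ⇒ V=12.2079 continue  boundary S*=-
step 0: (k=0,j=0): S=68.8700, (K−S)⁺=14.8100, hold=21.6506 ⇒ V=21.6506 continue  boundary S*=-

price = 21.6506
boundary = - - 44.5060 55.3636
tree:
21.6506
29.7873 12.2079
39.1740 18.9453 4.3273
47.9023 28.3164 8.0055 0.0000
54.9188 39.1740 14.8100 0.0000 0.0000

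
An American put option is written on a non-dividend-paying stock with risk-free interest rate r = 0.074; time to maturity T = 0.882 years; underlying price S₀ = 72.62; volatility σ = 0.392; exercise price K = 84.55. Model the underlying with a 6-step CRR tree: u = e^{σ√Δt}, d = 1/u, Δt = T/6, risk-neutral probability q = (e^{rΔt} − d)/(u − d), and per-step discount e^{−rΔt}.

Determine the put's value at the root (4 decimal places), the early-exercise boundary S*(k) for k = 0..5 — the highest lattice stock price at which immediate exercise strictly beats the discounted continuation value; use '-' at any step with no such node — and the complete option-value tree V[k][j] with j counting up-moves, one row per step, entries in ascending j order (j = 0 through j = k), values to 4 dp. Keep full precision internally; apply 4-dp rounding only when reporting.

price = 16.1154
boundary = - - 53.7665 46.2636 53.7665 62.4862
tree:
16.1154
22.6942 9.8569
30.7835 15.0619 4.8419
38.2864 22.1004 8.3183 1.4543
44.7423 30.7835 13.8582 2.9330 0.0000
50.2973 38.2864 22.0638 5.9153 0.0000 0.0000
55.0771 44.7423 30.7835 11.9300 0.0000 0.0000 0.0000

Δt=0.14700, u=1.16218, d=0.86045, q=0.49875, disc=e^(-rΔt)=0.98918
k=6 terminal: V=max(K-S,0) → 55.0771 44.7423 30.7835 11.9300 0.0000 0.0000 0.0000
k=5: j=0 S=34.2527 intr=50.2973 cont=49.3826 V=50.2973[EX]; j=1 S=46.2636 intr=38.2864 cont=37.3717 V=38.2864[EX]; j=2 S=62.4862 intr=22.0638 cont=21.1491 V=22.0638[EX]; j=3 S=84.3973 intr=0.1527 cont=5.9153 V=5.9153[hold]; j=4 S=113.9917 intr=0.0000 cont=0.0000 V=0.0000[hold]; j=5 S=153.9635 intr=0.0000 cont=0.0000 V=0.0000[hold]  S*(5)=62.4862
k=4: j=0 S=39.8077 intr=44.7423 cont=43.8276 V=44.7423[EX]; j=1 S=53.7665 intr=30.7835 cont=29.8688 V=30.7835[EX]; j=2 S=72.6200 intr=11.9300 cont=13.8582 V=13.8582[hold]; j=3 S=98.0846 intr=0.0000 cont=2.9330 V=2.9330[hold]; j=4 S=132.4785 intr=0.0000 cont=0.0000 V=0.0000[hold]  S*(4)=53.7665
k=3: j=0 S=46.2636 intr=38.2864 cont=37.3717 V=38.2864[EX]; j=1 S=62.4862 intr=22.0638 cont=22.1004 V=22.1004[hold]; j=2 S=84.3973 intr=0.1527 cont=8.3183 V=8.3183[hold]; j=3 S=113.9917 intr=0.0000 cont=1.4543 V=1.4543[hold]  S*(3)=46.2636
k=2: j=0 S=53.7665 intr=30.7835 cont=29.8868 V=30.7835[EX]; j=1 S=72.6200 intr=11.9300 cont=15.0619 V=15.0619[hold]; j=2 S=98.0846 intr=0.0000 cont=4.8419 V=4.8419[hold]  S*(2)=53.7665
k=1: j=0 S=62.4862 intr=22.0638 cont=22.6942 V=22.6942[hold]; j=1 S=84.3973 intr=0.1527 cont=9.8569 V=9.8569[hold]  S*(1)=-
k=0: j=0 S=72.6200 intr=11.9300 cont=16.1154 V=16.1154[hold]  S*(0)=-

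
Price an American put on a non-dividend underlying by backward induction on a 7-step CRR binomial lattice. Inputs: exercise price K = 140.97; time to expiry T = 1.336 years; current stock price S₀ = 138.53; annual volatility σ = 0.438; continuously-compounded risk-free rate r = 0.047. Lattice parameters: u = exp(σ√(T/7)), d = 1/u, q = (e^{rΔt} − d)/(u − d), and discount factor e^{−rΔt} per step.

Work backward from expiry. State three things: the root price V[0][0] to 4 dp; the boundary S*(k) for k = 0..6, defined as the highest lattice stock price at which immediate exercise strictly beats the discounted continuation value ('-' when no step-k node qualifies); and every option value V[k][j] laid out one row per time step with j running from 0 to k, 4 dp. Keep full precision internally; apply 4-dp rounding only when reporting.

price = 25.9556
boundary = - - - 78.0256 64.4369 78.0256 94.4799
tree:
25.9556
36.0846 15.2839
48.5536 23.0257 7.0410
62.9444 33.6130 11.7934 1.9365
76.5331 47.1636 19.3152 3.7269 0.0000
87.7552 62.9444 30.6646 7.1726 0.0000 0.0000
97.0229 76.5331 46.4901 13.8039 0.0000 0.0000 0.0000
104.6765 87.7552 62.9444 26.5659 0.0000 0.0000 0.0000 0.0000

Δt=0.19086  u=1.21088  d=0.82584  q=0.47571  discount=0.99107
step 7 (expiry): payoffs max(K−S,0) = 104.6765 87.7552 62.9444 26.5659 0.0000 0.0000 0.0000 0.0000
step 6: (k=6,j=0): S=43.9471, (K−S)⁺=97.0229, hold=95.7640 ⇒ V=97.0229 exercise | (k=6,j=1): S=64.4369, (K−S)⁺=76.5331, hold=75.2742 ⇒ V=76.5331 exercise | (k=6,j=2): S=94.4799, (K−S)⁺=46.4901, hold=45.2312 ⇒ V=46.4901 exercise | (k=6,j=3): S=138.5300, (K−S)⁺=2.4400, hold=13.8039 ⇒ V=13.8039 continue | (k=6,j=4): S=203.1179, (K−S)⁺=0.0000, hold=0.0000 ⇒ V=0.0000 continue | (k=6,j=5): S=297.8192, (K−S)⁺=0.0000, hold=0.0000 ⇒ V=0.0000 continue | (k=6,j=6): S=436.6738, (K−S)⁺=0.0000, hold=0.0000 ⇒ V=0.0000 continue  boundary S*=94.4799
step 5: (k=5,j=0): S=53.2148, (K−S)⁺=87.7552, hold=86.4963 ⇒ V=87.7552 exercise | (k=5,j=1): S=78.0256, (K−S)⁺=62.9444, hold=61.6855 ⇒ V=62.9444 exercise | (k=5,j=2): S=114.4041, (K−S)⁺=26.5659, hold=30.6646 ⇒ V=30.6646 continue | (k=5,j=3): S=167.7436, (K−S)⁺=0.0000, hold=7.1726 ⇒ V=7.1726 continue | (k=5,j=4): S=245.9521, (K−S)⁺=0.0000, hold=0.0000 ⇒ V=0.0000 continue | (k=5,j=5): S=360.6243, (K−S)⁺=0.0000, hold=0.0000 ⇒ V=0.0000 continue  boundary S*=78.0256
step 4: (k=4,j=0): S=64.4369, (K−S)⁺=76.5331, hold=75.2742 ⇒ V=76.5331 exercise | (k=4,j=1): S=94.4799, (K−S)⁺=46.4901, hold=47.1636 ⇒ V=47.1636 continue | (k=4,j=2): S=138.5300, (K−S)⁺=2.4400, hold=19.3152 ⇒ V=19.3152 continue | (k=4,j=3): S=203.1179, (K−S)⁺=0.0000, hold=3.7269 ⇒ V=3.7269 continue | (k=4,j=4): S=297.8192, (K−S)⁺=0.0000, hold=0.0000 ⇒ V=0.0000 continue  boundary S*=64.4369
step 3: (k=3,j=0): S=78.0256, (K−S)⁺=62.9444, hold=62.0030 ⇒ V=62.9444 exercise | (k=3,j=1): S=114.4041, (K−S)⁺=26.5659, hold=33.6130 ⇒ V=33.6130 continue | (k=3,j=2): S=167.7436, (K−S)⁺=0.0000, hold=11.7934 ⇒ V=11.7934 continue | (k=3,j=3): S=245.9521, (K−S)⁺=0.0000, hold=1.9365 ⇒ V=1.9365 continue  boundary S*=78.0256
step 2: (k=2,j=0): S=94.4799, (K−S)⁺=46.4901, hold=48.5536 ⇒ V=48.5536 continue | (k=2,j=1): S=138.5300, (K−S)⁺=2.4400, hold=23.0257 ⇒ V=23.0257 continue | (k=2,j=2): S=203.1179, (K−S)⁺=0.0000, hold=7.0410 ⇒ V=7.0410 continue  boundary S*=-
step 1: (k=1,j=0): S=114.4041, (K−S)⁺=26.5659, hold=36.0846 ⇒ V=36.0846 continue | (k=1,j=1): S=167.7436, (K−S)⁺=0.0000, hold=15.2839 ⇒ V=15.2839 continue  boundary S*=-
step 0: (k=0,j=0): S=138.5300, (K−S)⁺=2.4400, hold=25.9556 ⇒ V=25.9556 continue  boundary S*=-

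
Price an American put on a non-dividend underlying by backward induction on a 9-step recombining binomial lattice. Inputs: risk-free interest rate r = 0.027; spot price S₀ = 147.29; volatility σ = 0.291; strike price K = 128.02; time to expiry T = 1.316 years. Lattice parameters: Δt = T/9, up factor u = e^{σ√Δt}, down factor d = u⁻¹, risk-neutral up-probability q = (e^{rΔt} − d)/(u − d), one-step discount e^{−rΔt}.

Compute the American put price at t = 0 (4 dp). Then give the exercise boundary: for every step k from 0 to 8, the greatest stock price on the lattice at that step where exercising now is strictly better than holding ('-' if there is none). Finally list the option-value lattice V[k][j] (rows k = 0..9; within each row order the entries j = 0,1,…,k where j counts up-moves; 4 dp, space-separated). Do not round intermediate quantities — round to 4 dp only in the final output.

price = 8.5717
boundary = - - - - - 84.4387 94.3774 84.4387 94.3774
tree:
8.5717
12.6495 4.3958
18.1679 7.0069 1.7130
25.2800 10.9106 2.9996 0.3875
33.9023 16.5079 5.1717 0.7627 0.0000
43.5813 24.0999 8.7376 1.5012 0.0000 0.0000
52.4734 33.6426 14.3602 2.9549 0.0000 0.0000 0.0000
60.4290 43.5813 22.6789 5.8162 0.0000 0.0000 0.0000 0.0000
67.5469 52.4734 33.6426 11.4483 0.0000 0.0000 0.0000 0.0000 0.0000
73.9152 60.4290 43.5813 22.5341 0.0000 0.0000 0.0000 0.0000 0.0000 0.0000

Δt=0.14622  u=1.11770  d=0.89469  q=0.48995  discount=0.99606
step 9 (expiry): payoffs max(K−S,0) = 73.9152 60.4290 43.5813 22.5341 0.0000 0.0000 0.0000 0.0000 0.0000 0.0000
step 8: (k=8,j=0): S=60.4731, (K−S)⁺=67.5469, hold=67.0424 ⇒ V=67.5469 exercise | (k=8,j=1): S=75.5466, (K−S)⁺=52.4734, hold=51.9689 ⇒ V=52.4734 exercise | (k=8,j=2): S=94.3774, (K−S)⁺=33.6426, hold=33.1382 ⇒ V=33.6426 exercise | (k=8,j=3): S=117.9018, (K−S)⁺=10.1182, hold=11.4483 ⇒ V=11.4483 continue | (k=8,j=4): S=147.2900, (K−S)⁺=0.0000, hold=0.0000 ⇒ V=0.0000 continue | (k=8,j=5): S=184.0034, (K−S)⁺=0.0000, hold=0.0000 ⇒ V=0.0000 continue | (k=8,j=6): S=229.8681, (K−S)⁺=0.0000, hold=0.0000 ⇒ V=0.0000 continue | (k=8,j=7): S=287.1649, (K−S)⁺=0.0000, hold=0.0000 ⇒ V=0.0000 continue | (k=8,j=8): S=358.7435, (K−S)⁺=0.0000, hold=0.0000 ⇒ V=0.0000 continue  boundary S*=94.3774
step 7: (k=7,j=0): S=67.5910, (K−S)⁺=60.4290, hold=59.9246 ⇒ V=60.4290 exercise | (k=7,j=1): S=84.4387, (K−S)⁺=43.5813, hold=43.0769 ⇒ V=43.5813 exercise | (k=7,j=2): S=105.4859, (K−S)⁺=22.5341, hold=22.6789 ⇒ V=22.6789 continue | (k=7,j=3): S=131.7792, (K−S)⁺=0.0000, hold=5.8162 ⇒ V=5.8162 continue | (k=7,j=4): S=164.6264, (K−S)⁺=0.0000, hold=0.0000 ⇒ V=0.0000 continue | (k=7,j=5): S=205.6612, (K−S)⁺=0.0000, hold=0.0000 ⇒ V=0.0000 continue | (k=7,j=6): S=256.9242, (K−S)⁺=0.0000, hold=0.0000 ⇒ V=0.0000 continue | (k=7,j=7): S=320.9650, (K−S)⁺=0.0000, hold=0.0000 ⇒ V=0.0000 continue  boundary S*=84.4387
step 6: (k=6,j=0): S=75.5466, (K−S)⁺=52.4734, hold=51.9689 ⇒ V=52.4734 exercise | (k=6,j=1): S=94.3774, (K−S)⁺=33.6426, hold=33.2088 ⇒ V=33.6426 exercise | (k=6,j=2): S=117.9018, (K−S)⁺=10.1182, hold=14.3602 ⇒ V=14.3602 continue | (k=6,j=3): S=147.2900, (K−S)⁺=0.0000, hold=2.9549 ⇒ V=2.9549 continue | (k=6,j=4): S=184.0034, (K−S)⁺=0.0000, hold=0.0000 ⇒ V=0.0000 continue | (k=6,j=5): S=229.8681, (K−S)⁺=0.0000, hold=0.0000 ⇒ V=0.0000 continue | (k=6,j=6): S=287.1649, (K−S)⁺=0.0000, hold=0.0000 ⇒ V=0.0000 continue  boundary S*=94.3774
step 5: (k=5,j=0): S=84.4387, (K−S)⁺=43.5813, hold=43.0769 ⇒ V=43.5813 exercise | (k=5,j=1): S=105.4859, (K−S)⁺=22.5341, hold=24.0999 ⇒ V=24.0999 continue | (k=5,j=2): S=131.7792, (K−S)⁺=0.0000, hold=8.7376 ⇒ V=8.7376 continue | (k=5,j=3): S=164.6264, (K−S)⁺=0.0000, hold=1.5012 ⇒ V=1.5012 continue | (k=5,j=4): S=205.6612, (K−S)⁺=0.0000, hold=0.0000 ⇒ V=0.0000 continue | (k=5,j=5): S=256.9242, (K−S)⁺=0.0000, hold=0.0000 ⇒ V=0.0000 continue  boundary S*=84.4387
step 4: (k=4,j=0): S=94.3774, (K−S)⁺=33.6426, hold=33.9023 ⇒ V=33.9023 continue | (k=4,j=1): S=117.9018, (K−S)⁺=10.1182, hold=16.5079 ⇒ V=16.5079 continue | (k=4,j=2): S=147.2900, (K−S)⁺=0.0000, hold=5.1717 ⇒ V=5.1717 continue | (k=4,j=3): S=184.0034, (K−S)⁺=0.0000, hold=0.7627 ⇒ V=0.7627 continue | (k=4,j=4): S=229.8681, (K−S)⁺=0.0000, hold=0.0000 ⇒ V=0.0000 continue  boundary S*=-
step 3: (k=3,j=0): S=105.4859, (K−S)⁺=22.5341, hold=25.2800 ⇒ V=25.2800 continue | (k=3,j=1): S=131.7792, (K−S)⁺=0.0000, hold=10.9106 ⇒ V=10.9106 continue | (k=3,j=2): S=164.6264, (K−S)⁺=0.0000, hold=2.9996 ⇒ V=2.9996 continue | (k=3,j=3): S=205.6612, (K−S)⁺=0.0000, hold=0.3875 ⇒ V=0.3875 continue  boundary S*=-
step 2: (k=2,j=0): S=117.9018, (K−S)⁺=10.1182, hold=18.1679 ⇒ V=18.1679 continue | (k=2,j=1): S=147.2900, (K−S)⁺=0.0000, hold=7.0069 ⇒ V=7.0069 continue | (k=2,j=2): S=184.0034, (K−S)⁺=0.0000, hold=1.7130 ⇒ V=1.7130 continue  boundary S*=-
step 1: (k=1,j=0): S=131.7792, (K−S)⁺=0.0000, hold=12.6495 ⇒ V=12.6495 continue | (k=1,j=1): S=164.6264, (K−S)⁺=0.0000, hold=4.3958 ⇒ V=4.3958 continue  boundary S*=-
step 0: (k=0,j=0): S=147.2900, (K−S)⁺=0.0000, hold=8.5717 ⇒ V=8.5717 continue  boundary S*=-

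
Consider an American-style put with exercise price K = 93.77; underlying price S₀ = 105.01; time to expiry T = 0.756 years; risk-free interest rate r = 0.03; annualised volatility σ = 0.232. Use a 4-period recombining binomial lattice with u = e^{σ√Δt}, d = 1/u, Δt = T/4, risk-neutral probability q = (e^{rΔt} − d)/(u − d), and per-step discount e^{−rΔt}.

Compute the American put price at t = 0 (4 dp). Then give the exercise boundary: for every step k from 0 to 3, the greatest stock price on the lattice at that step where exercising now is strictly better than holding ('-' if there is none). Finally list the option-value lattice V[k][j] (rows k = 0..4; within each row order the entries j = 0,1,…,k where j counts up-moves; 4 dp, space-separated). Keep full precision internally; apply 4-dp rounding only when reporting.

Δt=0.18900  u=1.10612  d=0.90406  q=0.50295  discount=0.99435
step 4 (expiry): payoffs max(K−S,0) = 23.6214 7.9428 0.0000 0.0000 0.0000
step 3: (k=3,j=0): S=77.5929, (K−S)⁺=16.1771, hold=15.6470 ⇒ V=16.1771 exercise | (k=3,j=1): S=94.9353, (K−S)⁺=0.0000, hold=3.9257 ⇒ V=3.9257 continue | (k=3,j=2): S=116.1538, (K−S)⁺=0.0000, hold=0.0000 ⇒ V=0.0000 continue | (k=3,j=3): S=142.1148, (K−S)⁺=0.0000, hold=0.0000 ⇒ V=0.0000 continue  boundary S*=77.5929
step 2: (k=2,j=0): S=85.8272, (K−S)⁺=7.9428, hold=9.9587 ⇒ V=9.9587 continue | (k=2,j=1): S=105.0100, (K−S)⁺=0.0000, hold=1.9402 ⇒ V=1.9402 continue | (k=2,j=2): S=128.4803, (K−S)⁺=0.0000, hold=0.0000 ⇒ V=0.0000 continue  boundary S*=-
step 1: (k=1,j=0): S=94.9353, (K−S)⁺=0.0000, hold=5.8923 ⇒ V=5.8923 continue | (k=1,j=1): S=116.1538, (K−S)⁺=0.0000, hold=0.9590 ⇒ V=0.9590 continue  boundary S*=-
step 0: (k=0,j=0): S=105.0100, (K−S)⁺=0.0000, hold=3.3918 ⇒ V=3.3918 continue  boundary S*=-

price = 3.3918
boundary = - - - 77.5929
tree:
3.3918
5.8923 0.9590
9.9587 1.9402 0.0000
16.1771 3.9257 0.0000 0.0000
23.6214 7.9428 0.0000 0.0000 0.0000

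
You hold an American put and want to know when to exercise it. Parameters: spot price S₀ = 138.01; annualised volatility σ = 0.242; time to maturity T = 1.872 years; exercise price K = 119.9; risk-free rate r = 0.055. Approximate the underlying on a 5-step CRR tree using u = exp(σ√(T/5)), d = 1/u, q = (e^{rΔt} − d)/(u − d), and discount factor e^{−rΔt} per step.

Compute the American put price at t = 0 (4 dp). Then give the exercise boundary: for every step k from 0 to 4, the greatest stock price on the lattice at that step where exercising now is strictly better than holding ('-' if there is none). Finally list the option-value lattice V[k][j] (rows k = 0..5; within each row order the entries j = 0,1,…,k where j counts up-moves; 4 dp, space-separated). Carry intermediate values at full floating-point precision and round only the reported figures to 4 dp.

params: Δt=0.37440 u=1.15960 d=0.86237 q=0.53305 e^(-rΔt)=0.97962
t_5 payoffs: 54.0784 31.3914 0.8849 0.0000 0.0000 0.0000
t_4: node(4,0) S=76.3268 payoff=43.5732 vs cont=41.1295 → 43.5732 [stop]  node(4,1) S=102.6346 payoff=17.2654 vs cont=14.8217 → 17.2654 [stop]  node(4,2) S=138.0100 payoff=0.0000 vs cont=0.4048 → 0.4048 [wait]  node(4,3) S=185.5784 payoff=0.0000 vs cont=0.0000 → 0.0000 [wait]  node(4,4) S=249.5423 payoff=0.0000 vs cont=0.0000 → 0.0000 [wait]  ⇒ S*(4)=102.6346
t_3: node(3,0) S=88.5086 payoff=31.3914 vs cont=28.9477 → 31.3914 [stop]  node(3,1) S=119.0151 payoff=0.8849 vs cont=8.1092 → 8.1092 [wait]  node(3,2) S=160.0365 payoff=0.0000 vs cont=0.1852 → 0.1852 [wait]  node(3,3) S=215.1968 payoff=0.0000 vs cont=0.0000 → 0.0000 [wait]  ⇒ S*(3)=88.5086
t_2: node(2,0) S=102.6346 payoff=17.2654 vs cont=18.5941 → 18.5941 [wait]  node(2,1) S=138.0100 payoff=0.0000 vs cont=3.8061 → 3.8061 [wait]  node(2,2) S=185.5784 payoff=0.0000 vs cont=0.0847 → 0.0847 [wait]  ⇒ S*(2)=-
t_1: node(1,0) S=119.0151 payoff=0.8849 vs cont=10.4931 → 10.4931 [wait]  node(1,1) S=160.0365 payoff=0.0000 vs cont=1.7853 → 1.7853 [wait]  ⇒ S*(1)=-
t_0: node(0,0) S=138.0100 payoff=0.0000 vs cont=5.7322 → 5.7322 [wait]  ⇒ S*(0)=-

price = 5.7322
boundary = - - - 88.5086 102.6346
tree:
5.7322
10.4931 1.7853
18.5941 3.8061 0.0847
31.3914 8.1092 0.1852 0.0000
43.5732 17.2654 0.4048 0.0000 0.0000
54.0784 31.3914 0.8849 0.0000 0.0000 0.0000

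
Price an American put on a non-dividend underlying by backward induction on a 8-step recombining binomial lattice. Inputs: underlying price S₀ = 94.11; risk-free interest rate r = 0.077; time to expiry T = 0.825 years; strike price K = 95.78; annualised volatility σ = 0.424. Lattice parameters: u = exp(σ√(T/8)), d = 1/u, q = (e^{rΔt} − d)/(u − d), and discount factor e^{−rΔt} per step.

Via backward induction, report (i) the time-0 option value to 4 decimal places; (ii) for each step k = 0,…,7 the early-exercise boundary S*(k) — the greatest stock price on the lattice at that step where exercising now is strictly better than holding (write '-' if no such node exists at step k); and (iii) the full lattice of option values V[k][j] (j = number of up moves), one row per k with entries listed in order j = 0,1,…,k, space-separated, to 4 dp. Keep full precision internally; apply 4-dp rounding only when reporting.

params: Δt=0.10312 u=1.14586 d=0.87270 q=0.49520 e^(-rΔt)=0.99209
t_8 payoffs: 64.1157 54.2046 41.1913 24.1048 1.6700 0.0000 0.0000 0.0000 0.0000
t_7: node(7,0) S=36.2830 payoff=59.4970 vs cont=58.7395 → 59.4970 [stop]  node(7,1) S=47.6397 payoff=48.1403 vs cont=47.3827 → 48.1403 [stop]  node(7,2) S=62.5512 payoff=33.2288 vs cont=32.4712 → 33.2288 [stop]  node(7,3) S=82.1301 payoff=13.6499 vs cont=12.8923 → 13.6499 [stop]  node(7,4) S=107.8373 payoff=0.0000 vs cont=0.8364 → 0.8364 [wait]  node(7,5) S=141.5910 payoff=0.0000 vs cont=0.0000 → 0.0000 [wait]  node(7,6) S=185.9098 payoff=0.0000 vs cont=0.0000 → 0.0000 [wait]  node(7,7) S=244.1006 payoff=0.0000 vs cont=0.0000 → 0.0000 [wait]  ⇒ S*(7)=82.1301
t_6: node(6,0) S=41.5754 payoff=54.2046 vs cont=53.4471 → 54.2046 [stop]  node(6,1) S=54.5887 payoff=41.1913 vs cont=40.4338 → 41.1913 [stop]  node(6,2) S=71.6752 payoff=24.1048 vs cont=23.3472 → 24.1048 [stop]  node(6,3) S=94.1100 payoff=1.6700 vs cont=7.2469 → 7.2469 [wait]  node(6,4) S=123.5670 payoff=0.0000 vs cont=0.4189 → 0.4189 [wait]  node(6,5) S=162.2441 payoff=0.0000 vs cont=0.0000 → 0.0000 [wait]  node(6,6) S=213.0275 payoff=0.0000 vs cont=0.0000 → 0.0000 [wait]  ⇒ S*(6)=71.6752
t_5: node(5,0) S=47.6397 payoff=48.1403 vs cont=47.3827 → 48.1403 [stop]  node(5,1) S=62.5512 payoff=33.2288 vs cont=32.4712 → 33.2288 [stop]  node(5,2) S=82.1301 payoff=13.6499 vs cont=15.6321 → 15.6321 [wait]  node(5,3) S=107.8373 payoff=0.0000 vs cont=3.8351 → 3.8351 [wait]  node(5,4) S=141.5910 payoff=0.0000 vs cont=0.2098 → 0.2098 [wait]  node(5,5) S=185.9098 payoff=0.0000 vs cont=0.0000 → 0.0000 [wait]  ⇒ S*(5)=62.5512
t_4: node(4,0) S=54.5887 payoff=41.1913 vs cont=40.4338 → 41.1913 [stop]  node(4,1) S=71.6752 payoff=24.1048 vs cont=24.3211 → 24.3211 [wait]  node(4,2) S=94.1100 payoff=1.6700 vs cont=9.7128 → 9.7128 [wait]  node(4,3) S=123.5670 payoff=0.0000 vs cont=2.0237 → 2.0237 [wait]  node(4,4) S=162.2441 payoff=0.0000 vs cont=0.1051 → 0.1051 [wait]  ⇒ S*(4)=54.5887
t_3: node(3,0) S=62.5512 payoff=33.2288 vs cont=32.5775 → 33.2288 [stop]  node(3,1) S=82.1301 payoff=13.6499 vs cont=16.9520 → 16.9520 [wait]  node(3,2) S=107.8373 payoff=0.0000 vs cont=5.8585 → 5.8585 [wait]  node(3,3) S=141.5910 payoff=0.0000 vs cont=1.0651 → 1.0651 [wait]  ⇒ S*(3)=62.5512
t_2: node(2,0) S=71.6752 payoff=24.1048 vs cont=24.9695 → 24.9695 [wait]  node(2,1) S=94.1100 payoff=1.6700 vs cont=11.3679 → 11.3679 [wait]  node(2,2) S=123.5670 payoff=0.0000 vs cont=3.4573 → 3.4573 [wait]  ⇒ S*(2)=-
t_1: node(1,0) S=82.1301 payoff=13.6499 vs cont=18.0898 → 18.0898 [wait]  node(1,1) S=107.8373 payoff=0.0000 vs cont=7.3916 → 7.3916 [wait]  ⇒ S*(1)=-
t_0: node(0,0) S=94.1100 payoff=1.6700 vs cont=12.6909 → 12.6909 [wait]  ⇒ S*(0)=-

price = 12.6909
boundary = - - - 62.5512 54.5887 62.5512 71.6752 82.1301
tree:
12.6909
18.0898 7.3916
24.9695 11.3679 3.4573
33.2288 16.9520 5.8585 1.0651
41.1913 24.3211 9.7128 2.0237 0.1051
48.1403 33.2288 15.6321 3.8351 0.2098 0.0000
54.2046 41.1913 24.1048 7.2469 0.4189 0.0000 0.0000
59.4970 48.1403 33.2288 13.6499 0.8364 0.0000 0.0000 0.0000
64.1157 54.2046 41.1913 24.1048 1.6700 0.0000 0.0000 0.0000 0.0000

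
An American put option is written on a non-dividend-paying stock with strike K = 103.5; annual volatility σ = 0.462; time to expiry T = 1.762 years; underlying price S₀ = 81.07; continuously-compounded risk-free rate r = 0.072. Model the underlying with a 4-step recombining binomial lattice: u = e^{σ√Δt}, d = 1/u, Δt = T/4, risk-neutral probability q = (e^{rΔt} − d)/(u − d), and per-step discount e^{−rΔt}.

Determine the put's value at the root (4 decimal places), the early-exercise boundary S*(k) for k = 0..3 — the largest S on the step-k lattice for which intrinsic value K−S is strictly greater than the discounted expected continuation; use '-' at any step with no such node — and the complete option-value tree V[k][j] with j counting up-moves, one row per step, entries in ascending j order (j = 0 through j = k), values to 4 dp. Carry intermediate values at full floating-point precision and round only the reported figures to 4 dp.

price = 29.9390
boundary = - 59.6613 43.9061 59.6613
tree:
29.9390
43.8387 16.6455
59.5939 27.5188 5.7875
71.1885 43.8387 11.3936 0.0000
79.7213 59.5939 22.4300 0.0000 0.0000

Δt=0.44050, u=1.35884, d=0.73592, q=0.47567, disc=e^(-rΔt)=0.96878
k=4 terminal: V=max(K-S,0) → 79.7213 59.5939 22.4300 0.0000 0.0000
k=3: j=0 S=32.3115 intr=71.1885 cont=67.9574 V=71.1885[EX]; j=1 S=59.6613 intr=43.8387 cont=40.6077 V=43.8387[EX]; j=2 S=110.1610 intr=0.0000 cont=11.3936 V=11.3936[hold]; j=3 S=203.4059 intr=0.0000 cont=0.0000 V=0.0000[hold]  S*(3)=59.6613
k=2: j=0 S=43.9061 intr=59.5939 cont=56.3628 V=59.5939[EX]; j=1 S=81.0700 intr=22.4300 cont=27.5188 V=27.5188[hold]; j=2 S=149.6910 intr=0.0000 cont=5.7875 V=5.7875[hold]  S*(2)=43.9061
k=1: j=0 S=59.6613 intr=43.8387 cont=42.9527 V=43.8387[EX]; j=1 S=110.1610 intr=0.0000 cont=16.6455 V=16.6455[hold]  S*(1)=59.6613
k=0: j=0 S=81.0700 intr=22.4300 cont=29.9390 V=29.9390[hold]  S*(0)=-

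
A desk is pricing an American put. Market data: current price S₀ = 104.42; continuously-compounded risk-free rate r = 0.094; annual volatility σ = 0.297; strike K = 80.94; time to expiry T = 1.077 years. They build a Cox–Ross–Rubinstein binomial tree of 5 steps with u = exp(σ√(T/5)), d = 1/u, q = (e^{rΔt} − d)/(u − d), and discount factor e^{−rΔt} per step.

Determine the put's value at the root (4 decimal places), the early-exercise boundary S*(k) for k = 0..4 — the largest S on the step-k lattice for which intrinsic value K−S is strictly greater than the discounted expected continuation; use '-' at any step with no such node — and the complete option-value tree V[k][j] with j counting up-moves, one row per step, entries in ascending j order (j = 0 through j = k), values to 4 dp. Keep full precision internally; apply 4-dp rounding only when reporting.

params: Δt=0.21540 u=1.14779 d=0.87124 q=0.53955 e^(-rΔt)=0.97996
t_5 payoffs: 28.5238 11.8854 0.0000 0.0000 0.0000 0.0000
t_4: node(4,0) S=60.1629 payoff=20.7771 vs cont=19.1547 → 20.7771 [stop]  node(4,1) S=79.2604 payoff=1.6796 vs cont=5.3629 → 5.3629 [wait]  node(4,2) S=104.4200 payoff=0.0000 vs cont=0.0000 → 0.0000 [wait]  node(4,3) S=137.5660 payoff=0.0000 vs cont=0.0000 → 0.0000 [wait]  node(4,4) S=181.2335 payoff=0.0000 vs cont=0.0000 → 0.0000 [wait]  ⇒ S*(4)=60.1629
t_3: node(3,0) S=69.0546 payoff=11.8854 vs cont=12.2106 → 12.2106 [wait]  node(3,1) S=90.9746 payoff=0.0000 vs cont=2.4198 → 2.4198 [wait]  node(3,2) S=119.8526 payoff=0.0000 vs cont=0.0000 → 0.0000 [wait]  node(3,3) S=157.8973 payoff=0.0000 vs cont=0.0000 → 0.0000 [wait]  ⇒ S*(3)=-
t_2: node(2,0) S=79.2604 payoff=1.6796 vs cont=6.7891 → 6.7891 [wait]  node(2,1) S=104.4200 payoff=0.0000 vs cont=1.0919 → 1.0919 [wait]  node(2,2) S=137.5660 payoff=0.0000 vs cont=0.0000 → 0.0000 [wait]  ⇒ S*(2)=-
t_1: node(1,0) S=90.9746 payoff=0.0000 vs cont=3.6407 → 3.6407 [wait]  node(1,1) S=119.8526 payoff=0.0000 vs cont=0.4927 → 0.4927 [wait]  ⇒ S*(1)=-
t_0: node(0,0) S=104.4200 payoff=0.0000 vs cont=1.9032 → 1.9032 [wait]  ⇒ S*(0)=-

price = 1.9032
boundary = - - - - 60.1629
tree:
1.9032
3.6407 0.4927
6.7891 1.0919 0.0000
12.2106 2.4198 0.0000 0.0000
20.7771 5.3629 0.0000 0.0000 0.0000
28.5238 11.8854 0.0000 0.0000 0.0000 0.0000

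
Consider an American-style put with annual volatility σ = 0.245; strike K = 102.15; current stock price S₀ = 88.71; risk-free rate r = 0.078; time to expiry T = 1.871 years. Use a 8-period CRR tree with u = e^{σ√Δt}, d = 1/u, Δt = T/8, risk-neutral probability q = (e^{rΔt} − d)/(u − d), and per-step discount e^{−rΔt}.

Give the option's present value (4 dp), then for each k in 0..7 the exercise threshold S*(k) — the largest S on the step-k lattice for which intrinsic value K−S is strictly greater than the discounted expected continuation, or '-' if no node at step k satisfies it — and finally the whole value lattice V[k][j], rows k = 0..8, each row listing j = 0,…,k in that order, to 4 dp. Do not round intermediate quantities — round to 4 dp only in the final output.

Δt=0.23387  u=1.12579  d=0.88827  q=0.54792  discount=0.98192
step 8 (expiry): payoffs max(K−S,0) = 67.7690 58.5755 46.9237 32.1563 13.4400 0.0000 0.0000 0.0000 0.0000
step 7: (k=7,j=0): S=38.7057, (K−S)⁺=63.4443, hold=61.5977 ⇒ V=63.4443 exercise | (k=7,j=1): S=49.0556, (K−S)⁺=53.0944, hold=51.2478 ⇒ V=53.0944 exercise | (k=7,j=2): S=62.1731, (K−S)⁺=39.9769, hold=38.1304 ⇒ V=39.9769 exercise | (k=7,j=3): S=78.7981, (K−S)⁺=23.3519, hold=21.5053 ⇒ V=23.3519 exercise | (k=7,j=4): S=99.8687, (K−S)⁺=2.2813, hold=5.9661 ⇒ V=5.9661 continue | (k=7,j=5): S=126.5735, (K−S)⁺=0.0000, hold=0.0000 ⇒ V=0.0000 continue | (k=7,j=6): S=160.4192, (K−S)⁺=0.0000, hold=0.0000 ⇒ V=0.0000 continue | (k=7,j=7): S=203.3152, (K−S)⁺=0.0000, hold=0.0000 ⇒ V=0.0000 continue  boundary S*=78.7981
step 6: (k=6,j=0): S=43.5745, (K−S)⁺=58.5755, hold=56.7290 ⇒ V=58.5755 exercise | (k=6,j=1): S=55.2263, (K−S)⁺=46.9237, hold=45.0772 ⇒ V=46.9237 exercise | (k=6,j=2): S=69.9937, (K−S)⁺=32.1563, hold=30.3097 ⇒ V=32.1563 exercise | (k=6,j=3): S=88.7100, (K−S)⁺=13.4400, hold=13.5759 ⇒ V=13.5759 continue | (k=6,j=4): S=112.4310, (K−S)⁺=0.0000, hold=2.6484 ⇒ V=2.6484 continue | (k=6,j=5): S=142.4950, (K−S)⁺=0.0000, hold=0.0000 ⇒ V=0.0000 continue | (k=6,j=6): S=180.5980, (K−S)⁺=0.0000, hold=0.0000 ⇒ V=0.0000 continue  boundary S*=69.9937
step 5: (k=5,j=0): S=49.0556, (K−S)⁺=53.0944, hold=51.2478 ⇒ V=53.0944 exercise | (k=5,j=1): S=62.1731, (K−S)⁺=39.9769, hold=38.1304 ⇒ V=39.9769 exercise | (k=5,j=2): S=78.7981, (K−S)⁺=23.3519, hold=21.5785 ⇒ V=23.3519 exercise | (k=5,j=3): S=99.8687, (K−S)⁺=2.2813, hold=7.4513 ⇒ V=7.4513 continue | (k=5,j=4): S=126.5735, (K−S)⁺=0.0000, hold=1.1756 ⇒ V=1.1756 continue | (k=5,j=5): S=160.4192, (K−S)⁺=0.0000, hold=0.0000 ⇒ V=0.0000 continue  boundary S*=78.7981
step 4: (k=4,j=0): S=55.2263, (K−S)⁺=46.9237, hold=45.0772 ⇒ V=46.9237 exercise | (k=4,j=1): S=69.9937, (K−S)⁺=32.1563, hold=30.3097 ⇒ V=32.1563 exercise | (k=4,j=2): S=88.7100, (K−S)⁺=13.4400, hold=14.3750 ⇒ V=14.3750 continue | (k=4,j=3): S=112.4310, (K−S)⁺=0.0000, hold=3.9402 ⇒ V=3.9402 continue | (k=4,j=4): S=142.4950, (K−S)⁺=0.0000, hold=0.5219 ⇒ V=0.5219 continue  boundary S*=69.9937
step 3: (k=3,j=0): S=62.1731, (K−S)⁺=39.9769, hold=38.1304 ⇒ V=39.9769 exercise | (k=3,j=1): S=78.7981, (K−S)⁺=23.3519, hold=22.0084 ⇒ V=23.3519 exercise | (k=3,j=2): S=99.8687, (K−S)⁺=2.2813, hold=8.5011 ⇒ V=8.5011 continue | (k=3,j=3): S=126.5735, (K−S)⁺=0.0000, hold=2.0299 ⇒ V=2.0299 continue  boundary S*=78.7981
step 2: (k=2,j=0): S=69.9937, (K−S)⁺=32.1563, hold=30.3097 ⇒ V=32.1563 exercise | (k=2,j=1): S=88.7100, (K−S)⁺=13.4400, hold=14.9398 ⇒ V=14.9398 continue | (k=2,j=2): S=112.4310, (K−S)⁺=0.0000, hold=4.8658 ⇒ V=4.8658 continue  boundary S*=69.9937
step 1: (k=1,j=0): S=78.7981, (K−S)⁺=23.3519, hold=22.3122 ⇒ V=23.3519 exercise | (k=1,j=1): S=99.8687, (K−S)⁺=2.2813, hold=9.2497 ⇒ V=9.2497 continue  boundary S*=78.7981
step 0: (k=0,j=0): S=88.7100, (K−S)⁺=13.4400, hold=15.3426 ⇒ V=15.3426 continue  boundary S*=-

price = 15.3426
boundary = - 78.7981 69.9937 78.7981 69.9937 78.7981 69.9937 78.7981
tree:
15.3426
23.3519 9.2497
32.1563 14.9398 4.8658
39.9769 23.3519 8.5011 2.0299
46.9237 32.1563 14.3750 3.9402 0.5219
53.0944 39.9769 23.3519 7.4513 1.1756 0.0000
58.5755 46.9237 32.1563 13.5759 2.6484 0.0000 0.0000
63.4443 53.0944 39.9769 23.3519 5.9661 0.0000 0.0000 0.0000
67.7690 58.5755 46.9237 32.1563 13.4400 0.0000 0.0000 0.0000 0.0000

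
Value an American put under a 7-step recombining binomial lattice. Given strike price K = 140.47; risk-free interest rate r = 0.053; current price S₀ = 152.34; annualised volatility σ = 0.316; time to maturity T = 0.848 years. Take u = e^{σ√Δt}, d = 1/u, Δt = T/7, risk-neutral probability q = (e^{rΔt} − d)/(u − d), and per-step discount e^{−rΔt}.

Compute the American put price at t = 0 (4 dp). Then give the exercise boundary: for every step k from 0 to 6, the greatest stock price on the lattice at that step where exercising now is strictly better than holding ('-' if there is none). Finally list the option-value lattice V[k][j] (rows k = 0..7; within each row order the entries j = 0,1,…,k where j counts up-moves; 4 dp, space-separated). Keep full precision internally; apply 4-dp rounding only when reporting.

Δt=0.12114  u=1.11626  d=0.89585  q=0.50175  discount=0.99360
step 7 (expiry): payoffs max(K−S,0) = 69.9275 52.5712 30.9444 3.9967 0.0000 0.0000 0.0000 0.0000
step 6: (k=6,j=0): S=78.7439, (K−S)⁺=61.7261, hold=60.8271 ⇒ V=61.7261 exercise | (k=6,j=1): S=98.1181, (K−S)⁺=42.3519, hold=41.4528 ⇒ V=42.3519 exercise | (k=6,j=2): S=122.2592, (K−S)⁺=18.2108, hold=17.3118 ⇒ V=18.2108 exercise | (k=6,j=3): S=152.3400, (K−S)⁺=0.0000, hold=1.9786 ⇒ V=1.9786 continue | (k=6,j=4): S=189.8219, (K−S)⁺=0.0000, hold=0.0000 ⇒ V=0.0000 continue | (k=6,j=5): S=236.5258, (K−S)⁺=0.0000, hold=0.0000 ⇒ V=0.0000 continue | (k=6,j=6): S=294.7209, (K−S)⁺=0.0000, hold=0.0000 ⇒ V=0.0000 continue  boundary S*=122.2592
step 5: (k=5,j=0): S=87.8988, (K−S)⁺=52.5712, hold=51.6721 ⇒ V=52.5712 exercise | (k=5,j=1): S=109.5256, (K−S)⁺=30.9444, hold=30.0454 ⇒ V=30.9444 exercise | (k=5,j=2): S=136.4733, (K−S)⁺=3.9967, hold=10.0018 ⇒ V=10.0018 continue | (k=5,j=3): S=170.0514, (K−S)⁺=0.0000, hold=0.9795 ⇒ V=0.9795 continue | (k=5,j=4): S=211.8910, (K−S)⁺=0.0000, hold=0.0000 ⇒ V=0.0000 continue | (k=5,j=5): S=264.0248, (K−S)⁺=0.0000, hold=0.0000 ⇒ V=0.0000 continue  boundary S*=109.5256
step 4: (k=4,j=0): S=98.1181, (K−S)⁺=42.3519, hold=41.4528 ⇒ V=42.3519 exercise | (k=4,j=1): S=122.2592, (K−S)⁺=18.2108, hold=20.3056 ⇒ V=20.3056 continue | (k=4,j=2): S=152.3400, (K−S)⁺=0.0000, hold=5.4398 ⇒ V=5.4398 continue | (k=4,j=3): S=189.8219, (K−S)⁺=0.0000, hold=0.4849 ⇒ V=0.4849 continue | (k=4,j=4): S=236.5258, (K−S)⁺=0.0000, hold=0.0000 ⇒ V=0.0000 continue  boundary S*=98.1181
step 3: (k=3,j=0): S=109.5256, (K−S)⁺=30.9444, hold=31.0898 ⇒ V=31.0898 continue | (k=3,j=1): S=136.4733, (K−S)⁺=3.9967, hold=12.7644 ⇒ V=12.7644 continue | (k=3,j=2): S=170.0514, (K−S)⁺=0.0000, hold=2.9347 ⇒ V=2.9347 continue | (k=3,j=3): S=211.8910, (K−S)⁺=0.0000, hold=0.2401 ⇒ V=0.2401 continue  boundary S*=-
step 2: (k=2,j=0): S=122.2592, (K−S)⁺=18.2108, hold=21.7548 ⇒ V=21.7548 continue | (k=2,j=1): S=152.3400, (K−S)⁺=0.0000, hold=7.7822 ⇒ V=7.7822 continue | (k=2,j=2): S=189.8219, (K−S)⁺=0.0000, hold=1.5725 ⇒ V=1.5725 continue  boundary S*=-
step 1: (k=1,j=0): S=136.4733, (K−S)⁺=3.9967, hold=14.6496 ⇒ V=14.6496 continue | (k=1,j=1): S=170.0514, (K−S)⁺=0.0000, hold=4.6366 ⇒ V=4.6366 continue  boundary S*=-
step 0: (k=0,j=0): S=152.3400, (K−S)⁺=0.0000, hold=9.5639 ⇒ V=9.5639 continue  boundary S*=-

price = 9.5639
boundary = - - - - 98.1181 109.5256 122.2592
tree:
9.5639
14.6496 4.6366
21.7548 7.7822 1.5725
31.0898 12.7644 2.9347 0.2401
42.3519 20.3056 5.4398 0.4849 0.0000
52.5712 30.9444 10.0018 0.9795 0.0000 0.0000
61.7261 42.3519 18.2108 1.9786 0.0000 0.0000 0.0000
69.9275 52.5712 30.9444 3.9967 0.0000 0.0000 0.0000 0.0000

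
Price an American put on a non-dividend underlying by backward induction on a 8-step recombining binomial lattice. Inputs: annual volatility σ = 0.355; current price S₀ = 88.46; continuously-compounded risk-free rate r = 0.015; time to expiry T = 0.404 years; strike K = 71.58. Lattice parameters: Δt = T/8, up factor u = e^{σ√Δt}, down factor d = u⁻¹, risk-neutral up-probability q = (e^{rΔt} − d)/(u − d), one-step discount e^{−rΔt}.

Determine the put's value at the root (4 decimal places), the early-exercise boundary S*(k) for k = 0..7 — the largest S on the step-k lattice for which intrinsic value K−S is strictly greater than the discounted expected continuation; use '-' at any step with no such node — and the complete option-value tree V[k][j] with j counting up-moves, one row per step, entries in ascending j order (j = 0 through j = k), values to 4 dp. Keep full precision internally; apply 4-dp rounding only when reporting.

params: Δt=0.05050 u=1.08304 d=0.92332 q=0.48481 e^(-rΔt)=0.99924
t_8 payoffs: 24.8522 16.7689 7.2874 0.0000 0.0000 0.0000 0.0000 0.0000 0.0000
t_7: node(7,0) S=50.6083 payoff=20.9717 vs cont=20.9175 → 20.9717 [stop]  node(7,1) S=59.3629 payoff=12.2171 vs cont=12.1629 → 12.2171 [stop]  node(7,2) S=69.6318 payoff=1.9482 vs cont=3.7515 → 3.7515 [wait]  node(7,3) S=81.6771 payoff=0.0000 vs cont=0.0000 → 0.0000 [wait]  node(7,4) S=95.8061 payoff=0.0000 vs cont=0.0000 → 0.0000 [wait]  node(7,5) S=112.3793 payoff=0.0000 vs cont=0.0000 → 0.0000 [wait]  node(7,6) S=131.8193 payoff=0.0000 vs cont=0.0000 → 0.0000 [wait]  node(7,7) S=154.6222 payoff=0.0000 vs cont=0.0000 → 0.0000 [wait]  ⇒ S*(7)=59.3629
t_6: node(6,0) S=54.8111 payoff=16.7689 vs cont=16.7147 → 16.7689 [stop]  node(6,1) S=64.2926 payoff=7.2874 vs cont=8.1068 → 8.1068 [wait]  node(6,2) S=75.4144 payoff=0.0000 vs cont=1.9313 → 1.9313 [wait]  node(6,3) S=88.4600 payoff=0.0000 vs cont=0.0000 → 0.0000 [wait]  node(6,4) S=103.7623 payoff=0.0000 vs cont=0.0000 → 0.0000 [wait]  node(6,5) S=121.7118 payoff=0.0000 vs cont=0.0000 → 0.0000 [wait]  node(6,6) S=142.7662 payoff=0.0000 vs cont=0.0000 → 0.0000 [wait]  ⇒ S*(6)=54.8111
t_5: node(5,0) S=59.3629 payoff=12.2171 vs cont=12.5599 → 12.5599 [wait]  node(5,1) S=69.6318 payoff=1.9482 vs cont=5.1090 → 5.1090 [wait]  node(5,2) S=81.6771 payoff=0.0000 vs cont=0.9942 → 0.9942 [wait]  node(5,3) S=95.8061 payoff=0.0000 vs cont=0.0000 → 0.0000 [wait]  node(5,4) S=112.3793 payoff=0.0000 vs cont=0.0000 → 0.0000 [wait]  node(5,5) S=131.8193 payoff=0.0000 vs cont=0.0000 → 0.0000 [wait]  ⇒ S*(5)=-
t_4: node(4,0) S=64.2926 payoff=7.2874 vs cont=8.9408 → 8.9408 [wait]  node(4,1) S=75.4144 payoff=0.0000 vs cont=3.1117 → 3.1117 [wait]  node(4,2) S=88.4600 payoff=0.0000 vs cont=0.5118 → 0.5118 [wait]  node(4,3) S=103.7623 payoff=0.0000 vs cont=0.0000 → 0.0000 [wait]  node(4,4) S=121.7118 payoff=0.0000 vs cont=0.0000 → 0.0000 [wait]  ⇒ S*(4)=-
t_3: node(3,0) S=69.6318 payoff=1.9482 vs cont=6.1102 → 6.1102 [wait]  node(3,1) S=81.6771 payoff=0.0000 vs cont=1.8499 → 1.8499 [wait]  node(3,2) S=95.8061 payoff=0.0000 vs cont=0.2635 → 0.2635 [wait]  node(3,3) S=112.3793 payoff=0.0000 vs cont=0.0000 → 0.0000 [wait]  ⇒ S*(3)=-
t_2: node(2,0) S=75.4144 payoff=0.0000 vs cont=4.0417 → 4.0417 [wait]  node(2,1) S=88.4600 payoff=0.0000 vs cont=1.0800 → 1.0800 [wait]  node(2,2) S=103.7623 payoff=0.0000 vs cont=0.1356 → 0.1356 [wait]  ⇒ S*(2)=-
t_1: node(1,0) S=81.6771 payoff=0.0000 vs cont=2.6038 → 2.6038 [wait]  node(1,1) S=95.8061 payoff=0.0000 vs cont=0.6217 → 0.6217 [wait]  ⇒ S*(1)=-
t_0: node(0,0) S=88.4600 payoff=0.0000 vs cont=1.6416 → 1.6416 [wait]  ⇒ S*(0)=-

price = 1.6416
boundary = - - - - - - 54.8111 59.3629
tree:
1.6416
2.6038 0.6217
4.0417 1.0800 0.1356
6.1102 1.8499 0.2635 0.0000
8.9408 3.1117 0.5118 0.0000 0.0000
12.5599 5.1090 0.9942 0.0000 0.0000 0.0000
16.7689 8.1068 1.9313 0.0000 0.0000 0.0000 0.0000
20.9717 12.2171 3.7515 0.0000 0.0000 0.0000 0.0000 0.0000
24.8522 16.7689 7.2874 0.0000 0.0000 0.0000 0.0000 0.0000 0.0000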